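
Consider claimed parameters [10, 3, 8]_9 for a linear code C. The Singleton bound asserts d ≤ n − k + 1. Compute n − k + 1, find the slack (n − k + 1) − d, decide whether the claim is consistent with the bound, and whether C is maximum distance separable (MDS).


Singleton RHS = n − k + 1 = 8, slack = 0, bound satisfied, MDS.

Singleton bound: d ≤ n − k + 1.
Here n = 10, k = 3, so n − k + 1 = 8.
Given d = 8, check d ≤ 8: YES.
Slack = (n − k + 1) − d = 0.
The code is MDS (slack = 0).
Description: the claimed parameters are [10, 3, 8]_9; such a code would be MDS (meets Singleton bound).


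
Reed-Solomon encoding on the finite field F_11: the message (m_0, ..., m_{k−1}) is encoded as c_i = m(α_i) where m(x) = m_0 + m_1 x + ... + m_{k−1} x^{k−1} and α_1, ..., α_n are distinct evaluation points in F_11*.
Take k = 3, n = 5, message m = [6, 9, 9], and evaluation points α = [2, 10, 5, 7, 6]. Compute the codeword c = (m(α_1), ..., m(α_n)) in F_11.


c = [5, 6, 1, 4, 10]

Message polynomial: m(x) = 6 + 9·x + 9·x^2 (mod 11).
For each evaluation point α_i, compute m(α_i) mod 11:
  α_1 = 2: Horner steps 9 → 5 → 5, so m(2) = 5.
  α_2 = 10: Horner steps 9 → 0 → 6, so m(10) = 6.
  α_3 = 5: Horner steps 9 → 10 → 1, so m(5) = 1.
  α_4 = 7: Horner steps 9 → 6 → 4, so m(7) = 4.
  α_5 = 6: Horner steps 9 → 8 → 10, so m(6) = 10.
Codeword c = [5, 6, 1, 4, 10] ∈ F_11^5.


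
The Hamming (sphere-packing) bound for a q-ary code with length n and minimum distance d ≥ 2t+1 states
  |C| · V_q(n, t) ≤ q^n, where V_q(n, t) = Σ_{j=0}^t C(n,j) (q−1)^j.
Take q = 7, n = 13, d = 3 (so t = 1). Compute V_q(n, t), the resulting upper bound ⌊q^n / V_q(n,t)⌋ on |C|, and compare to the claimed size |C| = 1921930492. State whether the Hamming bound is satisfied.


V_q(n, t) = 79, q^n = 96889010407, Hamming bound = 1226443169, |C| = 1921930492 > bound (violated).

Step 1: Compute V_q(n, t) = Σ_{j=0}^1 C(n, j) (q−1)^j.
  j = 0: C(13,0)·(6)^0 = 1·1 = 1.
  j = 1: C(13,1)·(6)^1 = 13·6 = 78.
  V_q(n, t) = 1 + 78 = 79.
Step 2: q^n = 7^13 = 96889010407.
Step 3: Hamming bound ⌊q^n / V_q(n,t)⌋ = ⌊96889010407/79⌋ = 1226443169.
Step 4: Compare |C| = 1921930492 to 1226443169: violated.
The claimed |C| lies above the Hamming bound, so no 7-ary code of length 13 with d ≥ 3 can have 1921930492 codewords.


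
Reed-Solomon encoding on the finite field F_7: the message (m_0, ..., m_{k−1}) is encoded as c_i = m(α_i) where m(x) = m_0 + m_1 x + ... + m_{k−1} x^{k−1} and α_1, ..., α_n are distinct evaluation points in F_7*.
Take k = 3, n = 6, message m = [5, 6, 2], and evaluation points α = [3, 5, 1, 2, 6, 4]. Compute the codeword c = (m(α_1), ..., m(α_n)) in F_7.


c = [6, 1, 6, 4, 1, 5]

Message polynomial: m(x) = 5 + 6·x + 2·x^2 (mod 7).
For each evaluation point α_i, compute m(α_i) mod 7:
  α_1 = 3: Horner steps 2 → 5 → 6, so m(3) = 6.
  α_2 = 5: Horner steps 2 → 2 → 1, so m(5) = 1.
  α_3 = 1: Horner steps 2 → 1 → 6, so m(1) = 6.
  α_4 = 2: Horner steps 2 → 3 → 4, so m(2) = 4.
  α_5 = 6: Horner steps 2 → 4 → 1, so m(6) = 1.
  α_6 = 4: Horner steps 2 → 0 → 5, so m(4) = 5.
Codeword c = [6, 1, 6, 4, 1, 5] ∈ F_7^6.


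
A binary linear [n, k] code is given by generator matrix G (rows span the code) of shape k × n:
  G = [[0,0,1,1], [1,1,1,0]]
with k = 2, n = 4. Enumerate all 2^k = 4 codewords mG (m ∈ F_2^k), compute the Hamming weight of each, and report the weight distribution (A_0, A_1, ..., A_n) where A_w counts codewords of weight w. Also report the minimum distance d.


Weight distribution: A_0 = 1, A_2 = 1, A_3 = 2. Minimum distance d = 2.

Enumerate all 2^2 = 4 messages m ∈ F_2^2.
For each, compute codeword c = mG in F_2^4, then tally its weight.
  m = 00 → c = 0000, weight = 0.
  m = 10 → c = 0011, weight = 2.
  m = 01 → c = 1110, weight = 3.
  m = 11 → c = 1101, weight = 3.
Tally weights:
  weight 0: 1 codewords.
  weight 2: 1 codewords.
  weight 3: 2 codewords.
Minimum distance d = smallest w > 0 with A_w > 0 = 2.
Sanity: Σ A_w = 4 = 2^2 = 4 ✓.


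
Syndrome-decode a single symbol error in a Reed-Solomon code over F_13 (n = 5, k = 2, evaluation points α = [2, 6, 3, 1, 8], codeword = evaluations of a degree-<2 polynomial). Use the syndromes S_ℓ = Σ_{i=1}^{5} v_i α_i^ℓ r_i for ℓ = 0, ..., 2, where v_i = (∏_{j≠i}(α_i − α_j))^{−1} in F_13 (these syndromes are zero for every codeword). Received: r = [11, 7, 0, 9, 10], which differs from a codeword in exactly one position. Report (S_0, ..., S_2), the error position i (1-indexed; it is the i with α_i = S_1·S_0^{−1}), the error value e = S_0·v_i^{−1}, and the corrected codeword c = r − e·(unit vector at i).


S = (4, 11, 1), error at position 2, error magnitude e = 1, c = [11, 6, 0, 9, 10].

Step 1: column multipliers v_i = (∏_{j≠i}(α_i − α_j))^{−1} mod 13.
  i = 1 (α = 2): (2−6)(2−3)(2−1)(2−8) = (−4)·(−1)·1·(−6) = −24 ≡ 2, so v_1 = 2^{−1} = 7 (mod 13).
  i = 2 (α = 6): (6−2)(6−3)(6−1)(6−8) = 4·3·5·(−2) = −120 ≡ 10, so v_2 = 10^{−1} = 4 (mod 13).
  i = 3 (α = 3): (3−2)(3−6)(3−1)(3−8) = 1·(−3)·2·(−5) = 30 ≡ 4, so v_3 = 4^{−1} = 10 (mod 13).
  i = 4 (α = 1): (1−2)(1−6)(1−3)(1−8) = (−1)·(−5)·(−2)·(−7) = 70 ≡ 5, so v_4 = 5^{−1} = 8 (mod 13).
  i = 5 (α = 8): (8−2)(8−6)(8−3)(8−1) = 6·2·5·7 = 420 ≡ 4, so v_5 = 4^{−1} = 10 (mod 13).
  v = [7, 4, 10, 8, 10].
Step 2: syndromes of r = [11, 7, 0, 9, 10] (all sums mod 13).
  S_0 = Σ v_i r_i = 7·11 + 4·7 + 10·0 + 8·9 + 10·10 = 277 ≡ 4.
  S_1 = Σ v_i α_i r_i = 7·2·11 + 4·6·7 + 10·3·0 + 8·1·9 + 10·8·10 = 1194 ≡ 11.
  α_i^2 mod 13 = [4, 10, 9, 1, 12].
  S_2 = Σ v_i α_i^2 r_i = 7·4·11 + 4·10·7 + 10·9·0 + 8·1·9 + 10·12·10 = 1860 ≡ 1.
  S = (4, 11, 1) ≠ 0, so r is not a codeword (an error is present).
Step 3: locate the error. For a single error e at position i, S_ℓ = v_i·e·α_i^ℓ, so α_err = S_1/S_0.
  S_0^{−1} = 4^{−1} = 10 (mod 13), so α_err = 11·10 = 110 ≡ 6 = α_2. Error position i = 2.
  Consistency check: S_2/S_1 = 1·6 = 6 ≡ 6 = α_err ✓ (single-error assumption holds).
Step 4: error magnitude e = S_0/v_2 = S_0·∏_{j≠2}(α_2 − α_j) = 4·10 = 40 ≡ 1 (mod 13).
Step 5: correct position 2: c_2 = r_2 − e = 7 − 1 ≡ 6 (mod 13). Hence c = [11, 6, 0, 9, 10].
  Check: interpolating c through the α_i gives m(x) = 7 + 2·x (degree < 2) with m(α_i) = c_i for every i, so c is indeed a codeword.


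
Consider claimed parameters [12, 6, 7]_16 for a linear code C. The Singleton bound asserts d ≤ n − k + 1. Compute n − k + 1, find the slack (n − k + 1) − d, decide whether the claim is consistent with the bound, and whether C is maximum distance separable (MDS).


Singleton RHS = n − k + 1 = 7, slack = 0, bound satisfied, MDS.

Singleton bound: d ≤ n − k + 1.
Here n = 12, k = 6, so n − k + 1 = 7.
Given d = 7, check d ≤ 7: YES.
Slack = (n − k + 1) − d = 0.
The code is MDS (slack = 0).
Description: the claimed parameters are [12, 6, 7]_16; such a code would be MDS (meets Singleton bound).


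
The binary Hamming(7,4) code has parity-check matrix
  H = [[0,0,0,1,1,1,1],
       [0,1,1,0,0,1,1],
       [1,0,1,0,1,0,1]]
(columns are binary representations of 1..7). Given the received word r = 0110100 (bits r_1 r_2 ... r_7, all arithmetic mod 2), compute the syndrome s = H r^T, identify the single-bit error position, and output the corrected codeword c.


s = (1, 0, 0)^T, error position = 4, corrected codeword c = 0111100

Compute s = H r^T mod 2 one row at a time:
  s_1 = 0 + 1 + 0 + 0 = 1 ≡ 1 (mod 2).
  s_2 = 1 + 1 + 0 + 0 = 2 ≡ 0 (mod 2).
  s_3 = 0 + 1 + 1 + 0 = 2 ≡ 0 (mod 2).
s = (1, 0, 0)^T — this equals column 4 of H (binary 100), so error is at position 4.
Correct: flip bit 4 of r = 0110100 to get c = 0111100.


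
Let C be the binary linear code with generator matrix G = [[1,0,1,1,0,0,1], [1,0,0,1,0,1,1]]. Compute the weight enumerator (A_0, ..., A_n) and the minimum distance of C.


Weight distribution: A_0 = 1, A_2 = 1, A_4 = 2. Minimum distance d = 2.

Enumerate all 2^2 = 4 messages m ∈ F_2^2.
For each, compute codeword c = mG in F_2^7, then tally its weight.
  m = 00 → c = 0000000, weight = 0.
  m = 10 → c = 1011001, weight = 4.
  m = 01 → c = 1001011, weight = 4.
  m = 11 → c = 0010010, weight = 2.
Tally weights:
  weight 0: 1 codewords.
  weight 2: 1 codewords.
  weight 4: 2 codewords.
Minimum distance d = smallest w > 0 with A_w > 0 = 2.
Sanity: Σ A_w = 4 = 2^2 = 4 ✓.


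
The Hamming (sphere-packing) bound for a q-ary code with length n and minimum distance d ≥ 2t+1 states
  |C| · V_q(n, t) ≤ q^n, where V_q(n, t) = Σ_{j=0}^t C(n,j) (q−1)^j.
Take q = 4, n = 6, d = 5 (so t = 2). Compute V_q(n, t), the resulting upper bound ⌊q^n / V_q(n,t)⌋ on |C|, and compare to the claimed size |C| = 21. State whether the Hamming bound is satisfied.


V_q(n, t) = 154, q^n = 4096, Hamming bound = 26, |C| = 21 ≤ bound (satisfied).

Step 1: Compute V_q(n, t) = Σ_{j=0}^2 C(n, j) (q−1)^j.
  j = 0: C(6,0)·(3)^0 = 1·1 = 1.
  j = 1: C(6,1)·(3)^1 = 6·3 = 18.
  j = 2: C(6,2)·(3)^2 = 15·9 = 135.
  V_q(n, t) = 1 + 18 + 135 = 154.
Step 2: q^n = 4^6 = 4096.
Step 3: Hamming bound ⌊q^n / V_q(n,t)⌋ = ⌊4096/154⌋ = 26.
Step 4: Compare |C| = 21 to 26: satisfied.
The claimed |C| lies below the Hamming bound.


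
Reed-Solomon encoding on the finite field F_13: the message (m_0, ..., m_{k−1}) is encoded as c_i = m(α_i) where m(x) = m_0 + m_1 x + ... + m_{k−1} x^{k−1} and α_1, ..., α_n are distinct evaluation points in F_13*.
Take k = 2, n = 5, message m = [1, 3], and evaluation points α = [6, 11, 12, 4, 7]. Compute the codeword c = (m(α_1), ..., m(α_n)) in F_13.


c = [6, 8, 11, 0, 9]

Message polynomial: m(x) = 1 + 3·x (mod 13).
For each evaluation point α_i, compute m(α_i) mod 13:
  α_1 = 6: Horner steps 3 → 6, so m(6) = 6.
  α_2 = 11: Horner steps 3 → 8, so m(11) = 8.
  α_3 = 12: Horner steps 3 → 11, so m(12) = 11.
  α_4 = 4: Horner steps 3 → 0, so m(4) = 0.
  α_5 = 7: Horner steps 3 → 9, so m(7) = 9.
Codeword c = [6, 8, 11, 0, 9] ∈ F_13^5.


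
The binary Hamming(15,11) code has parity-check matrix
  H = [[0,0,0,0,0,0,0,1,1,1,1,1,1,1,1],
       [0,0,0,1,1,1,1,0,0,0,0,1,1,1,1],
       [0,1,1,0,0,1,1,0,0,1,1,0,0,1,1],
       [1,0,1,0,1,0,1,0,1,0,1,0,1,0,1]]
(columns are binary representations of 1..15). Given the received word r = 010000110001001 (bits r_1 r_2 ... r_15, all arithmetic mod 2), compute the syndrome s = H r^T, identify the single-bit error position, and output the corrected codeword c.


s = (1, 1, 1, 0)^T, error position = 14, corrected codeword c = 010000110001011

Compute s = H r^T mod 2 one row at a time:
  s_1 = 1 + 0 + 0 + 0 + 1 + 0 + 0 + 1 = 3 ≡ 1 (mod 2).
  s_2 = 0 + 0 + 0 + 1 + 1 + 0 + 0 + 1 = 3 ≡ 1 (mod 2).
  s_3 = 1 + 0 + 0 + 1 + 0 + 0 + 0 + 1 = 3 ≡ 1 (mod 2).
  s_4 = 0 + 0 + 0 + 1 + 0 + 0 + 0 + 1 = 2 ≡ 0 (mod 2).
s = (1, 1, 1, 0)^T — this equals column 14 of H (binary 1110), so error is at position 14.
Correct: flip bit 14 of r = 010000110001001 to get c = 010000110001011.


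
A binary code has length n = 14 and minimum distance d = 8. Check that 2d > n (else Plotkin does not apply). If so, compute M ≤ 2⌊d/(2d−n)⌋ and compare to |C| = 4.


Plotkin bound M ≤ 8; given |C| = 4 ≤ bound (satisfied).

Check applicability: 2d = 16, n = 14.
2d − n = 2 > 0, so Plotkin applies.
Compute d/(2d−n) = 8/2 ≈ 4.0000.
⌊d/(2d−n)⌋ = 4.
Plotkin bound: M ≤ 2·4 = 8.
Given |C| = 4, check: satisfied.
This |C| is below the Plotkin bound.


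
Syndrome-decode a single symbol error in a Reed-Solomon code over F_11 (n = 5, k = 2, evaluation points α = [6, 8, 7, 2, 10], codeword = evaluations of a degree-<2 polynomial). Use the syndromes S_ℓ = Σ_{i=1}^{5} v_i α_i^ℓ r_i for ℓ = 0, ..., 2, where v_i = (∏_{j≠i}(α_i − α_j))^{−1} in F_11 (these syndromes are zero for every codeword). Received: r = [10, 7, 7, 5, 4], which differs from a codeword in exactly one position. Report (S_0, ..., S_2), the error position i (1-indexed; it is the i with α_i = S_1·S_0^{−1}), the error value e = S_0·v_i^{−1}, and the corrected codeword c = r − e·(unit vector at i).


S = (1, 7, 5), error at position 3, error magnitude e = 4, c = [10, 7, 3, 5, 4].

Step 1: column multipliers v_i = (∏_{j≠i}(α_i − α_j))^{−1} mod 11.
  i = 1 (α = 6): (6−8)(6−7)(6−2)(6−10) = (−2)·(−1)·4·(−4) = −32 ≡ 1, so v_1 = 1^{−1} = 1 (mod 11).
  i = 2 (α = 8): (8−6)(8−7)(8−2)(8−10) = 2·1·6·(−2) = −24 ≡ 9, so v_2 = 9^{−1} = 5 (mod 11).
  i = 3 (α = 7): (7−6)(7−8)(7−2)(7−10) = 1·(−1)·5·(−3) = 15 ≡ 4, so v_3 = 4^{−1} = 3 (mod 11).
  i = 4 (α = 2): (2−6)(2−8)(2−7)(2−10) = (−4)·(−6)·(−5)·(−8) = 960 ≡ 3, so v_4 = 3^{−1} = 4 (mod 11).
  i = 5 (α = 10): (10−6)(10−8)(10−7)(10−2) = 4·2·3·8 = 192 ≡ 5, so v_5 = 5^{−1} = 9 (mod 11).
  v = [1, 5, 3, 4, 9].
Step 2: syndromes of r = [10, 7, 7, 5, 4] (all sums mod 11).
  S_0 = Σ v_i r_i = 1·10 + 5·7 + 3·7 + 4·5 + 9·4 = 122 ≡ 1.
  S_1 = Σ v_i α_i r_i = 1·6·10 + 5·8·7 + 3·7·7 + 4·2·5 + 9·10·4 = 887 ≡ 7.
  α_i^2 mod 11 = [3, 9, 5, 4, 1].
  S_2 = Σ v_i α_i^2 r_i = 1·3·10 + 5·9·7 + 3·5·7 + 4·4·5 + 9·1·4 = 566 ≡ 5.
  S = (1, 7, 5) ≠ 0, so r is not a codeword (an error is present).
Step 3: locate the error. For a single error e at position i, S_ℓ = v_i·e·α_i^ℓ, so α_err = S_1/S_0.
  S_0^{−1} = 1^{−1} = 1 (mod 11), so α_err = 7·1 = 7 ≡ 7 = α_3. Error position i = 3.
  Consistency check: S_2/S_1 = 5·8 = 40 ≡ 7 = α_err ✓ (single-error assumption holds).
Step 4: error magnitude e = S_0/v_3 = S_0·∏_{j≠3}(α_3 − α_j) = 1·4 = 4 ≡ 4 (mod 11).
Step 5: correct position 3: c_3 = r_3 − e = 7 − 4 ≡ 3 (mod 11). Hence c = [10, 7, 3, 5, 4].
  Check: interpolating c through the α_i gives m(x) = 8 + 4·x (degree < 2) with m(α_i) = c_i for every i, so c is indeed a codeword.


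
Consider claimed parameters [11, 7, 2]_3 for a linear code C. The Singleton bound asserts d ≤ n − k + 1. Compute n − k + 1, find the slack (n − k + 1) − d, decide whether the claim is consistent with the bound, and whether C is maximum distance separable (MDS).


Singleton RHS = n − k + 1 = 5, slack = 3, bound satisfied, not MDS.

Singleton bound: d ≤ n − k + 1.
Here n = 11, k = 7, so n − k + 1 = 5.
Given d = 2, check d ≤ 5: YES.
Slack = (n − k + 1) − d = 3.
The code is NOT MDS (slack = 3 > 0).
Description: the claimed parameters are [11, 7, 2]_3; such a code would be non-MDS.


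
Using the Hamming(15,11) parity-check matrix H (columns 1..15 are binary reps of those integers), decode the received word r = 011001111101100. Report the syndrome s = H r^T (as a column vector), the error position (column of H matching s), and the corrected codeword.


s = (1, 0, 1, 0)^T, error position = 10, corrected codeword c = 011001111001100

Compute s = H r^T mod 2 one row at a time:
  s_1 = 1 + 1 + 1 + 0 + 1 + 1 + 0 + 0 = 5 ≡ 1 (mod 2).
  s_2 = 0 + 0 + 1 + 1 + 1 + 1 + 0 + 0 = 4 ≡ 0 (mod 2).
  s_3 = 1 + 1 + 1 + 1 + 1 + 0 + 0 + 0 = 5 ≡ 1 (mod 2).
  s_4 = 0 + 1 + 0 + 1 + 1 + 0 + 1 + 0 = 4 ≡ 0 (mod 2).
s = (1, 0, 1, 0)^T — this equals column 10 of H (binary 1010), so error is at position 10.
Correct: flip bit 10 of r = 011001111101100 to get c = 011001111001100.


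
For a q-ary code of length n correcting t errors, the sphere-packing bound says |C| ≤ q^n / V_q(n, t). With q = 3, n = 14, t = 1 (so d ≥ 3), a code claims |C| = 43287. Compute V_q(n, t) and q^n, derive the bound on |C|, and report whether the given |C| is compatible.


V_q(n, t) = 29, q^n = 4782969, Hamming bound = 164929, |C| = 43287 ≤ bound (satisfied).

Step 1: Compute V_q(n, t) = Σ_{j=0}^1 C(n, j) (q−1)^j.
  j = 0: C(14,0)·(2)^0 = 1·1 = 1.
  j = 1: C(14,1)·(2)^1 = 14·2 = 28.
  V_q(n, t) = 1 + 28 = 29.
Step 2: q^n = 3^14 = 4782969.
Step 3: Hamming bound ⌊q^n / V_q(n,t)⌋ = ⌊4782969/29⌋ = 164929.
Step 4: Compare |C| = 43287 to 164929: satisfied.
The claimed |C| lies below the Hamming bound.


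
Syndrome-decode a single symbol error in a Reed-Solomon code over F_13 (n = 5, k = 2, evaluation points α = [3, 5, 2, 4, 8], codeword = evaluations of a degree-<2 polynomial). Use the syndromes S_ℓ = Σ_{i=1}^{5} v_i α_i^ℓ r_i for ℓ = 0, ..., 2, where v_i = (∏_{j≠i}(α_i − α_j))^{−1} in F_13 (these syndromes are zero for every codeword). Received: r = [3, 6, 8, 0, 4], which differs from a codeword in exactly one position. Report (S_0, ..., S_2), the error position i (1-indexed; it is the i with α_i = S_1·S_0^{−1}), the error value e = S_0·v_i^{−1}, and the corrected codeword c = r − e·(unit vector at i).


S = (10, 1, 4), error at position 4, error magnitude e = 2, c = [3, 6, 8, 11, 4].

Step 1: column multipliers v_i = (∏_{j≠i}(α_i − α_j))^{−1} mod 13.
  i = 1 (α = 3): (3−5)(3−2)(3−4)(3−8) = (−2)·1·(−1)·(−5) = −10 ≡ 3, so v_1 = 3^{−1} = 9 (mod 13).
  i = 2 (α = 5): (5−3)(5−2)(5−4)(5−8) = 2·3·1·(−3) = −18 ≡ 8, so v_2 = 8^{−1} = 5 (mod 13).
  i = 3 (α = 2): (2−3)(2−5)(2−4)(2−8) = (−1)·(−3)·(−2)·(−6) = 36 ≡ 10, so v_3 = 10^{−1} = 4 (mod 13).
  i = 4 (α = 4): (4−3)(4−5)(4−2)(4−8) = 1·(−1)·2·(−4) = 8 ≡ 8, so v_4 = 8^{−1} = 5 (mod 13).
  i = 5 (α = 8): (8−3)(8−5)(8−2)(8−4) = 5·3·6·4 = 360 ≡ 9, so v_5 = 9^{−1} = 3 (mod 13).
  v = [9, 5, 4, 5, 3].
Step 2: syndromes of r = [3, 6, 8, 0, 4] (all sums mod 13).
  S_0 = Σ v_i r_i = 9·3 + 5·6 + 4·8 + 5·0 + 3·4 = 101 ≡ 10.
  S_1 = Σ v_i α_i r_i = 9·3·3 + 5·5·6 + 4·2·8 + 5·4·0 + 3·8·4 = 391 ≡ 1.
  α_i^2 mod 13 = [9, 12, 4, 3, 12].
  S_2 = Σ v_i α_i^2 r_i = 9·9·3 + 5·12·6 + 4·4·8 + 5·3·0 + 3·12·4 = 875 ≡ 4.
  S = (10, 1, 4) ≠ 0, so r is not a codeword (an error is present).
Step 3: locate the error. For a single error e at position i, S_ℓ = v_i·e·α_i^ℓ, so α_err = S_1/S_0.
  S_0^{−1} = 10^{−1} = 4 (mod 13), so α_err = 1·4 = 4 ≡ 4 = α_4. Error position i = 4.
  Consistency check: S_2/S_1 = 4·1 = 4 ≡ 4 = α_err ✓ (single-error assumption holds).
Step 4: error magnitude e = S_0/v_4 = S_0·∏_{j≠4}(α_4 − α_j) = 10·8 = 80 ≡ 2 (mod 13).
Step 5: correct position 4: c_4 = r_4 − e = 0 − 2 ≡ 11 (mod 13). Hence c = [3, 6, 8, 11, 4].
  Check: interpolating c through the α_i gives m(x) = 5 + 8·x (degree < 2) with m(α_i) = c_i for every i, so c is indeed a codeword.


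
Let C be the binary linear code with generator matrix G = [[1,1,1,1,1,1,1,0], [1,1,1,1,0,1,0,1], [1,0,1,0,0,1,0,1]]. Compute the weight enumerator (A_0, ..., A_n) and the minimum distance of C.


Weight distribution: A_0 = 1, A_2 = 1, A_3 = 1, A_4 = 1, A_5 = 2, A_6 = 1, A_7 = 1. Minimum distance d = 2.

Enumerate all 2^3 = 8 messages m ∈ F_2^3.
For each, compute codeword c = mG in F_2^8, then tally its weight.
  m = 000 → c = 00000000, weight = 0.
  m = 100 → c = 11111110, weight = 7.
  m = 010 → c = 11110101, weight = 6.
  m = 110 → c = 00001011, weight = 3.
  m = 001 → c = 10100101, weight = 4.
  m = 101 → c = 01011011, weight = 5.
  m = 011 → c = 01010000, weight = 2.
  m = 111 → c = 10101110, weight = 5.
Tally weights:
  weight 0: 1 codewords.
  weight 2: 1 codewords.
  weight 3: 1 codewords.
  weight 4: 1 codewords.
  weight 5: 2 codewords.
  weight 6: 1 codewords.
  weight 7: 1 codewords.
Minimum distance d = smallest w > 0 with A_w > 0 = 2.
Sanity: Σ A_w = 8 = 2^3 = 8 ✓.


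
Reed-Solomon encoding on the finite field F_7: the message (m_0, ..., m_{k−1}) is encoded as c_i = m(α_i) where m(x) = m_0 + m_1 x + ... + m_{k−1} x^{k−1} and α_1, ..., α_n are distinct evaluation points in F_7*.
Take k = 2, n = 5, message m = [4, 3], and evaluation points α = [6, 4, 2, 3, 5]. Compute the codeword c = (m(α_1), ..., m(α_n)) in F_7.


c = [1, 2, 3, 6, 5]

Message polynomial: m(x) = 4 + 3·x (mod 7).
For each evaluation point α_i, compute m(α_i) mod 7:
  α_1 = 6: Horner steps 3 → 1, so m(6) = 1.
  α_2 = 4: Horner steps 3 → 2, so m(4) = 2.
  α_3 = 2: Horner steps 3 → 3, so m(2) = 3.
  α_4 = 3: Horner steps 3 → 6, so m(3) = 6.
  α_5 = 5: Horner steps 3 → 5, so m(5) = 5.
Codeword c = [1, 2, 3, 6, 5] ∈ F_7^5.


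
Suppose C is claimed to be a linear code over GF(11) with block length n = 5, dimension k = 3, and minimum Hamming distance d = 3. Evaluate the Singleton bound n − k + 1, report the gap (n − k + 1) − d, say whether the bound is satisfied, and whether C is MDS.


Singleton RHS = n − k + 1 = 3, slack = 0, bound satisfied, MDS.

Singleton bound: d ≤ n − k + 1.
Here n = 5, k = 3, so n − k + 1 = 3.
Given d = 3, check d ≤ 3: YES.
Slack = (n − k + 1) − d = 0.
The code is MDS (slack = 0).
Description: the claimed parameters are [5, 3, 3]_11; such a code would be MDS (meets Singleton bound).


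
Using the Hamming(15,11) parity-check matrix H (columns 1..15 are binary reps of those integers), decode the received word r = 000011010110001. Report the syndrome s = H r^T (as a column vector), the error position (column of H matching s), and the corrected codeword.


s = (0, 1, 0, 1)^T, error position = 5, corrected codeword c = 000001010110001

Compute s = H r^T mod 2 one row at a time:
  s_1 = 1 + 0 + 1 + 1 + 0 + 0 + 0 + 1 = 4 ≡ 0 (mod 2).
  s_2 = 0 + 1 + 1 + 0 + 0 + 0 + 0 + 1 = 3 ≡ 1 (mod 2).
  s_3 = 0 + 0 + 1 + 0 + 1 + 1 + 0 + 1 = 4 ≡ 0 (mod 2).
  s_4 = 0 + 0 + 1 + 0 + 0 + 1 + 0 + 1 = 3 ≡ 1 (mod 2).
s = (0, 1, 0, 1)^T — this equals column 5 of H (binary 0101), so error is at position 5.
Correct: flip bit 5 of r = 000011010110001 to get c = 000001010110001.


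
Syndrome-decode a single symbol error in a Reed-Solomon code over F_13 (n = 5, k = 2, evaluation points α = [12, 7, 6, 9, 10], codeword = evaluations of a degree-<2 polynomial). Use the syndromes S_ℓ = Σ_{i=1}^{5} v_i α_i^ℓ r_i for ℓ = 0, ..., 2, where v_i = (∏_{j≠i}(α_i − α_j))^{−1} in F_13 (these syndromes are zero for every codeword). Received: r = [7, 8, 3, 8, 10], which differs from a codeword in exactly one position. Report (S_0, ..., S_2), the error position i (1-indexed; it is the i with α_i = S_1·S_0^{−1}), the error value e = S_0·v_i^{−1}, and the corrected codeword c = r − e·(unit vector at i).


S = (11, 8, 7), error at position 4, error magnitude e = 3, c = [7, 8, 3, 5, 10].

Step 1: column multipliers v_i = (∏_{j≠i}(α_i − α_j))^{−1} mod 13.
  i = 1 (α = 12): (12−7)(12−6)(12−9)(12−10) = 5·6·3·2 = 180 ≡ 11, so v_1 = 11^{−1} = 6 (mod 13).
  i = 2 (α = 7): (7−12)(7−6)(7−9)(7−10) = (−5)·1·(−2)·(−3) = −30 ≡ 9, so v_2 = 9^{−1} = 3 (mod 13).
  i = 3 (α = 6): (6−12)(6−7)(6−9)(6−10) = (−6)·(−1)·(−3)·(−4) = 72 ≡ 7, so v_3 = 7^{−1} = 2 (mod 13).
  i = 4 (α = 9): (9−12)(9−7)(9−6)(9−10) = (−3)·2·3·(−1) = 18 ≡ 5, so v_4 = 5^{−1} = 8 (mod 13).
  i = 5 (α = 10): (10−12)(10−7)(10−6)(10−9) = (−2)·3·4·1 = −24 ≡ 2, so v_5 = 2^{−1} = 7 (mod 13).
  v = [6, 3, 2, 8, 7].
Step 2: syndromes of r = [7, 8, 3, 8, 10] (all sums mod 13).
  S_0 = Σ v_i r_i = 6·7 + 3·8 + 2·3 + 8·8 + 7·10 = 206 ≡ 11.
  S_1 = Σ v_i α_i r_i = 6·12·7 + 3·7·8 + 2·6·3 + 8·9·8 + 7·10·10 = 1984 ≡ 8.
  α_i^2 mod 13 = [1, 10, 10, 3, 9].
  S_2 = Σ v_i α_i^2 r_i = 6·1·7 + 3·10·8 + 2·10·3 + 8·3·8 + 7·9·10 = 1164 ≡ 7.
  S = (11, 8, 7) ≠ 0, so r is not a codeword (an error is present).
Step 3: locate the error. For a single error e at position i, S_ℓ = v_i·e·α_i^ℓ, so α_err = S_1/S_0.
  S_0^{−1} = 11^{−1} = 6 (mod 13), so α_err = 8·6 = 48 ≡ 9 = α_4. Error position i = 4.
  Consistency check: S_2/S_1 = 7·5 = 35 ≡ 9 = α_err ✓ (single-error assumption holds).
Step 4: error magnitude e = S_0/v_4 = S_0·∏_{j≠4}(α_4 − α_j) = 11·5 = 55 ≡ 3 (mod 13).
Step 5: correct position 4: c_4 = r_4 − e = 8 − 3 ≡ 5 (mod 13). Hence c = [7, 8, 3, 5, 10].
  Check: interpolating c through the α_i gives m(x) = 12 + 5·x (degree < 2) with m(α_i) = c_i for every i, so c is indeed a codeword.


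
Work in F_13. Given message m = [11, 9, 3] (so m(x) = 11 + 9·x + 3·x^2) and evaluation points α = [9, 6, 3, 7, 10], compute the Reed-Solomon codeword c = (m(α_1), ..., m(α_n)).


c = [10, 4, 0, 0, 11]

Message polynomial: m(x) = 11 + 9·x + 3·x^2 (mod 13).
For each evaluation point α_i, compute m(α_i) mod 13:
  α_1 = 9: Horner steps 3 → 10 → 10, so m(9) = 10.
  α_2 = 6: Horner steps 3 → 1 → 4, so m(6) = 4.
  α_3 = 3: Horner steps 3 → 5 → 0, so m(3) = 0.
  α_4 = 7: Horner steps 3 → 4 → 0, so m(7) = 0.
  α_5 = 10: Horner steps 3 → 0 → 11, so m(10) = 11.
Codeword c = [10, 4, 0, 0, 11] ∈ F_13^5.


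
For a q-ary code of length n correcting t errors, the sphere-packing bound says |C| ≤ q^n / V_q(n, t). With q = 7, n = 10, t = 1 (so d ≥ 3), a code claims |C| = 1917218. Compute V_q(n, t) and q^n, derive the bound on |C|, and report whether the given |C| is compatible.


V_q(n, t) = 61, q^n = 282475249, Hamming bound = 4630741, |C| = 1917218 ≤ bound (satisfied).

Step 1: Compute V_q(n, t) = Σ_{j=0}^1 C(n, j) (q−1)^j.
  j = 0: C(10,0)·(6)^0 = 1·1 = 1.
  j = 1: C(10,1)·(6)^1 = 10·6 = 60.
  V_q(n, t) = 1 + 60 = 61.
Step 2: q^n = 7^10 = 282475249.
Step 3: Hamming bound ⌊q^n / V_q(n,t)⌋ = ⌊282475249/61⌋ = 4630741.
Step 4: Compare |C| = 1917218 to 4630741: satisfied.
The claimed |C| lies below the Hamming bound.


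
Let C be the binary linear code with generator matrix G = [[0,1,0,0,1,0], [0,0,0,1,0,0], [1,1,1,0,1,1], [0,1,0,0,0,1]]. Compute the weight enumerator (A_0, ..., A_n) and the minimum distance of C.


Weight distribution: A_0 = 1, A_1 = 1, A_2 = 3, A_3 = 6, A_4 = 3, A_5 = 1, A_6 = 1. Minimum distance d = 1.

Enumerate all 2^4 = 16 messages m ∈ F_2^4.
For each, compute codeword c = mG in F_2^6, then tally its weight.
  m = 0000 → c = 000000, weight = 0.
  m = 1000 → c = 010010, weight = 2.
  m = 0100 → c = 000100, weight = 1.
  m = 1100 → c = 010110, weight = 3.
  m = 0010 → c = 111011, weight = 5.
  m = 1010 → c = 101001, weight = 3.
  m = 0110 → c = 111111, weight = 6.
  m = 1110 → c = 101101, weight = 4.
  m = 0001 → c = 010001, weight = 2.
  m = 1001 → c = 000011, weight = 2.
  m = 0101 → c = 010101, weight = 3.
  m = 1101 → c = 000111, weight = 3.
  m = 0011 → c = 101010, weight = 3.
  m = 1011 → c = 111000, weight = 3.
  m = 0111 → c = 101110, weight = 4.
  m = 1111 → c = 111100, weight = 4.
Tally weights:
  weight 0: 1 codewords.
  weight 1: 1 codewords.
  weight 2: 3 codewords.
  weight 3: 6 codewords.
  weight 4: 3 codewords.
  weight 5: 1 codewords.
  weight 6: 1 codewords.
Minimum distance d = smallest w > 0 with A_w > 0 = 1.
Sanity: Σ A_w = 16 = 2^4 = 16 ✓.


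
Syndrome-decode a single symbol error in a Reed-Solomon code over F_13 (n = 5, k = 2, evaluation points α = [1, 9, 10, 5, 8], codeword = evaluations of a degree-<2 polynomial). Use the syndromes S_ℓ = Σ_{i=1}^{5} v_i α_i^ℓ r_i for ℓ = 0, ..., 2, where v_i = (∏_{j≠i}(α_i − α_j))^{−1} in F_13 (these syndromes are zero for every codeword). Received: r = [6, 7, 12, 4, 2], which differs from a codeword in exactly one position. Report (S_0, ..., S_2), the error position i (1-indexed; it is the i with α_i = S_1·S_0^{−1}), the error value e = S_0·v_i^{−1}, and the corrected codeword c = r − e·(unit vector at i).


S = (8, 1, 5), error at position 4, error magnitude e = 4, c = [6, 7, 12, 0, 2].

Step 1: column multipliers v_i = (∏_{j≠i}(α_i − α_j))^{−1} mod 13.
  i = 1 (α = 1): (1−9)(1−10)(1−5)(1−8) = (−8)·(−9)·(−4)·(−7) = 2016 ≡ 1, so v_1 = 1^{−1} = 1 (mod 13).
  i = 2 (α = 9): (9−1)(9−10)(9−5)(9−8) = 8·(−1)·4·1 = −32 ≡ 7, so v_2 = 7^{−1} = 2 (mod 13).
  i = 3 (α = 10): (10−1)(10−9)(10−5)(10−8) = 9·1·5·2 = 90 ≡ 12, so v_3 = 12^{−1} = 12 (mod 13).
  i = 4 (α = 5): (5−1)(5−9)(5−10)(5−8) = 4·(−4)·(−5)·(−3) = −240 ≡ 7, so v_4 = 7^{−1} = 2 (mod 13).
  i = 5 (α = 8): (8−1)(8−9)(8−10)(8−5) = 7·(−1)·(−2)·3 = 42 ≡ 3, so v_5 = 3^{−1} = 9 (mod 13).
  v = [1, 2, 12, 2, 9].
Step 2: syndromes of r = [6, 7, 12, 4, 2] (all sums mod 13).
  S_0 = Σ v_i r_i = 1·6 + 2·7 + 12·12 + 2·4 + 9·2 = 190 ≡ 8.
  S_1 = Σ v_i α_i r_i = 1·1·6 + 2·9·7 + 12·10·12 + 2·5·4 + 9·8·2 = 1756 ≡ 1.
  α_i^2 mod 13 = [1, 3, 9, 12, 12].
  S_2 = Σ v_i α_i^2 r_i = 1·1·6 + 2·3·7 + 12·9·12 + 2·12·4 + 9·12·2 = 1656 ≡ 5.
  S = (8, 1, 5) ≠ 0, so r is not a codeword (an error is present).
Step 3: locate the error. For a single error e at position i, S_ℓ = v_i·e·α_i^ℓ, so α_err = S_1/S_0.
  S_0^{−1} = 8^{−1} = 5 (mod 13), so α_err = 1·5 = 5 ≡ 5 = α_4. Error position i = 4.
  Consistency check: S_2/S_1 = 5·1 = 5 ≡ 5 = α_err ✓ (single-error assumption holds).
Step 4: error magnitude e = S_0/v_4 = S_0·∏_{j≠4}(α_4 − α_j) = 8·7 = 56 ≡ 4 (mod 13).
Step 5: correct position 4: c_4 = r_4 − e = 4 − 4 ≡ 0 (mod 13). Hence c = [6, 7, 12, 0, 2].
  Check: interpolating c through the α_i gives m(x) = 1 + 5·x (degree < 2) with m(α_i) = c_i for every i, so c is indeed a codeword.


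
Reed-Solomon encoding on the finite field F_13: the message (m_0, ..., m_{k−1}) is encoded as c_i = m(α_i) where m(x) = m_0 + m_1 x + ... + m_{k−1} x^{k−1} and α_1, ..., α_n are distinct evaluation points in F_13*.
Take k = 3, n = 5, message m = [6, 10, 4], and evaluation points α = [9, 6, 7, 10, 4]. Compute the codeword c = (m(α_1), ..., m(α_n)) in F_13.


c = [4, 2, 12, 12, 6]

Message polynomial: m(x) = 6 + 10·x + 4·x^2 (mod 13).
For each evaluation point α_i, compute m(α_i) mod 13:
  α_1 = 9: Horner steps 4 → 7 → 4, so m(9) = 4.
  α_2 = 6: Horner steps 4 → 8 → 2, so m(6) = 2.
  α_3 = 7: Horner steps 4 → 12 → 12, so m(7) = 12.
  α_4 = 10: Horner steps 4 → 11 → 12, so m(10) = 12.
  α_5 = 4: Horner steps 4 → 0 → 6, so m(4) = 6.
Codeword c = [4, 2, 12, 12, 6] ∈ F_13^5.


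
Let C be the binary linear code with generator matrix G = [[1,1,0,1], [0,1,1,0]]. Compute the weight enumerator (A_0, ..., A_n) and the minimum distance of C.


Weight distribution: A_0 = 1, A_2 = 1, A_3 = 2. Minimum distance d = 2.

Enumerate all 2^2 = 4 messages m ∈ F_2^2.
For each, compute codeword c = mG in F_2^4, then tally its weight.
  m = 00 → c = 0000, weight = 0.
  m = 10 → c = 1101, weight = 3.
  m = 01 → c = 0110, weight = 2.
  m = 11 → c = 1011, weight = 3.
Tally weights:
  weight 0: 1 codewords.
  weight 2: 1 codewords.
  weight 3: 2 codewords.
Minimum distance d = smallest w > 0 with A_w > 0 = 2.
Sanity: Σ A_w = 4 = 2^2 = 4 ✓.


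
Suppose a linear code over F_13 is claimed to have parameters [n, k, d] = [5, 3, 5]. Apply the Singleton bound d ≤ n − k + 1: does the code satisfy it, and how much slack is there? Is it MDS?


Singleton RHS = n − k + 1 = 3, slack = -2, bound violated (no such code; not MDS).

Singleton bound: d ≤ n − k + 1.
Here n = 5, k = 3, so n − k + 1 = 3.
Given d = 5, check d ≤ 3: NO.
Slack = (n − k + 1) − d = -2.
The slack is negative: d = 5 exceeds n − k + 1 = 3 by 2, so the Singleton bound is violated and no linear [5, 3, 5]_13 code can exist. In particular it is not MDS (MDS requires d = n − k + 1 exactly).
Description: the claimed parameters are [5, 3, 5]_13; such a code would be impossible (violates the Singleton bound).


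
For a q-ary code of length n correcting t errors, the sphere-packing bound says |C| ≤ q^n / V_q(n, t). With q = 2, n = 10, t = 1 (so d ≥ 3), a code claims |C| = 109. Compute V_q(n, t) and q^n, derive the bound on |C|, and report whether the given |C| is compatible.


V_q(n, t) = 11, q^n = 1024, Hamming bound = 93, |C| = 109 > bound (violated).

Step 1: Compute V_q(n, t) = Σ_{j=0}^1 C(n, j) (q−1)^j.
  j = 0: C(10,0)·(1)^0 = 1·1 = 1.
  j = 1: C(10,1)·(1)^1 = 10·1 = 10.
  V_q(n, t) = 1 + 10 = 11.
Step 2: q^n = 2^10 = 1024.
Step 3: Hamming bound ⌊q^n / V_q(n,t)⌋ = ⌊1024/11⌋ = 93.
Step 4: Compare |C| = 109 to 93: violated.
The claimed |C| lies above the Hamming bound, so no 2-ary code of length 10 with d ≥ 3 can have 109 codewords.


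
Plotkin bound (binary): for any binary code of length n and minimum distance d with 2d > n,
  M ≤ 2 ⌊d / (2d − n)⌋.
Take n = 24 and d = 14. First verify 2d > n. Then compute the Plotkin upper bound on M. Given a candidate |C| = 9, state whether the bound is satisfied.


Plotkin bound M ≤ 6; given |C| = 9 > bound (violated).

Check applicability: 2d = 28, n = 24.
2d − n = 4 > 0, so Plotkin applies.
Compute d/(2d−n) = 14/4 ≈ 3.5000.
⌊d/(2d−n)⌋ = 3.
Plotkin bound: M ≤ 2·3 = 6.
Given |C| = 9, check: VIOLATED.
This |C| is above the Plotkin bound, so no binary code with n = 24, d = 14 and 9 codewords exists.


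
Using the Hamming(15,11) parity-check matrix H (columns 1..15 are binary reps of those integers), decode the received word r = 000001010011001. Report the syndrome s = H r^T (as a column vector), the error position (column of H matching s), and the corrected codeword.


s = (0, 1, 1, 0)^T, error position = 6, corrected codeword c = 000000010011001

Compute s = H r^T mod 2 one row at a time:
  s_1 = 1 + 0 + 0 + 1 + 1 + 0 + 0 + 1 = 4 ≡ 0 (mod 2).
  s_2 = 0 + 0 + 1 + 0 + 1 + 0 + 0 + 1 = 3 ≡ 1 (mod 2).
  s_3 = 0 + 0 + 1 + 0 + 0 + 1 + 0 + 1 = 3 ≡ 1 (mod 2).
  s_4 = 0 + 0 + 0 + 0 + 0 + 1 + 0 + 1 = 2 ≡ 0 (mod 2).
s = (0, 1, 1, 0)^T — this equals column 6 of H (binary 0110), so error is at position 6.
Correct: flip bit 6 of r = 000001010011001 to get c = 000000010011001.


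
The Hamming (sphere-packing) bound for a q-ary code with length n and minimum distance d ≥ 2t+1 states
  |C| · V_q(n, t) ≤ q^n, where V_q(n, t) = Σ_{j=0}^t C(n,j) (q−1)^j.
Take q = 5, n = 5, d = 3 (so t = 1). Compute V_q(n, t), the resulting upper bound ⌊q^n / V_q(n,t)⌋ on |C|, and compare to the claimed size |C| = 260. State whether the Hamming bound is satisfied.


V_q(n, t) = 21, q^n = 3125, Hamming bound = 148, |C| = 260 > bound (violated).

Step 1: Compute V_q(n, t) = Σ_{j=0}^1 C(n, j) (q−1)^j.
  j = 0: C(5,0)·(4)^0 = 1·1 = 1.
  j = 1: C(5,1)·(4)^1 = 5·4 = 20.
  V_q(n, t) = 1 + 20 = 21.
Step 2: q^n = 5^5 = 3125.
Step 3: Hamming bound ⌊q^n / V_q(n,t)⌋ = ⌊3125/21⌋ = 148.
Step 4: Compare |C| = 260 to 148: violated.
The claimed |C| lies above the Hamming bound, so no 5-ary code of length 5 with d ≥ 3 can have 260 codewords.


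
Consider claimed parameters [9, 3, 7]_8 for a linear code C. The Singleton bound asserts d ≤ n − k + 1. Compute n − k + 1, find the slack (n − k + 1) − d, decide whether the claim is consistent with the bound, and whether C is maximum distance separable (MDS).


Singleton RHS = n − k + 1 = 7, slack = 0, bound satisfied, MDS.

Singleton bound: d ≤ n − k + 1.
Here n = 9, k = 3, so n − k + 1 = 7.
Given d = 7, check d ≤ 7: YES.
Slack = (n − k + 1) − d = 0.
The code is MDS (slack = 0).
Description: the claimed parameters are [9, 3, 7]_8; such a code would be MDS (meets Singleton bound).


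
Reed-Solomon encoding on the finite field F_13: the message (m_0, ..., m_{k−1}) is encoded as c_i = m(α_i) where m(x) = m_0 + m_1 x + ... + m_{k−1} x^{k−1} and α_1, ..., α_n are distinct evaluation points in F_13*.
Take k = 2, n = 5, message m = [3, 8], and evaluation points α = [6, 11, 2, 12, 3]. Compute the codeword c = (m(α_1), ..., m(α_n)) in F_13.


c = [12, 0, 6, 8, 1]

Message polynomial: m(x) = 3 + 8·x (mod 13).
For each evaluation point α_i, compute m(α_i) mod 13:
  α_1 = 6: Horner steps 8 → 12, so m(6) = 12.
  α_2 = 11: Horner steps 8 → 0, so m(11) = 0.
  α_3 = 2: Horner steps 8 → 6, so m(2) = 6.
  α_4 = 12: Horner steps 8 → 8, so m(12) = 8.
  α_5 = 3: Horner steps 8 → 1, so m(3) = 1.
Codeword c = [12, 0, 6, 8, 1] ∈ F_13^5.


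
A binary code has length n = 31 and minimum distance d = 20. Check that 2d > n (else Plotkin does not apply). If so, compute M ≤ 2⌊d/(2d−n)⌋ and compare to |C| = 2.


Plotkin bound M ≤ 4; given |C| = 2 ≤ bound (satisfied).

Check applicability: 2d = 40, n = 31.
2d − n = 9 > 0, so Plotkin applies.
Compute d/(2d−n) = 20/9 ≈ 2.2222.
⌊d/(2d−n)⌋ = 2.
Plotkin bound: M ≤ 2·2 = 4.
Given |C| = 2, check: satisfied.
This |C| is below the Plotkin bound.


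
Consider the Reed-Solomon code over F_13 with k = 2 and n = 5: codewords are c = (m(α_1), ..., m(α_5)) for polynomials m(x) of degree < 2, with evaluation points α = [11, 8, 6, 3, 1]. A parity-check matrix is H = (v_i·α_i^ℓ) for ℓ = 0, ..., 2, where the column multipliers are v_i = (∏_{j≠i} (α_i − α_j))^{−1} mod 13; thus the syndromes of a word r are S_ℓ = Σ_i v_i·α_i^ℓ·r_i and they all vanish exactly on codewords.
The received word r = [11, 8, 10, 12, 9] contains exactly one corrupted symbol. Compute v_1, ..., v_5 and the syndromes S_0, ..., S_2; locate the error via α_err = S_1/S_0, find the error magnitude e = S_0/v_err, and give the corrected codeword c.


S = (9, 7, 4), error at position 2, error magnitude e = 8, c = [11, 0, 10, 12, 9].

Step 1: column multipliers v_i = (∏_{j≠i}(α_i − α_j))^{−1} mod 13.
  i = 1 (α = 11): (11−8)(11−6)(11−3)(11−1) = 3·5·8·10 = 1200 ≡ 4, so v_1 = 4^{−1} = 10 (mod 13).
  i = 2 (α = 8): (8−11)(8−6)(8−3)(8−1) = (−3)·2·5·7 = −210 ≡ 11, so v_2 = 11^{−1} = 6 (mod 13).
  i = 3 (α = 6): (6−11)(6−8)(6−3)(6−1) = (−5)·(−2)·3·5 = 150 ≡ 7, so v_3 = 7^{−1} = 2 (mod 13).
  i = 4 (α = 3): (3−11)(3−8)(3−6)(3−1) = (−8)·(−5)·(−3)·2 = −240 ≡ 7, so v_4 = 7^{−1} = 2 (mod 13).
  i = 5 (α = 1): (1−11)(1−8)(1−6)(1−3) = (−10)·(−7)·(−5)·(−2) = 700 ≡ 11, so v_5 = 11^{−1} = 6 (mod 13).
  v = [10, 6, 2, 2, 6].
Step 2: syndromes of r = [11, 8, 10, 12, 9] (all sums mod 13).
  S_0 = Σ v_i r_i = 10·11 + 6·8 + 2·10 + 2·12 + 6·9 = 256 ≡ 9.
  S_1 = Σ v_i α_i r_i = 10·11·11 + 6·8·8 + 2·6·10 + 2·3·12 + 6·1·9 = 1840 ≡ 7.
  α_i^2 mod 13 = [4, 12, 10, 9, 1].
  S_2 = Σ v_i α_i^2 r_i = 10·4·11 + 6·12·8 + 2·10·10 + 2·9·12 + 6·1·9 = 1486 ≡ 4.
  S = (9, 7, 4) ≠ 0, so r is not a codeword (an error is present).
Step 3: locate the error. For a single error e at position i, S_ℓ = v_i·e·α_i^ℓ, so α_err = S_1/S_0.
  S_0^{−1} = 9^{−1} = 3 (mod 13), so α_err = 7·3 = 21 ≡ 8 = α_2. Error position i = 2.
  Consistency check: S_2/S_1 = 4·2 = 8 ≡ 8 = α_err ✓ (single-error assumption holds).
Step 4: error magnitude e = S_0/v_2 = S_0·∏_{j≠2}(α_2 − α_j) = 9·11 = 99 ≡ 8 (mod 13).
Step 5: correct position 2: c_2 = r_2 − e = 8 − 8 ≡ 0 (mod 13). Hence c = [11, 0, 10, 12, 9].
  Check: interpolating c through the α_i gives m(x) = 1 + 8·x (degree < 2) with m(α_i) = c_i for every i, so c is indeed a codeword.


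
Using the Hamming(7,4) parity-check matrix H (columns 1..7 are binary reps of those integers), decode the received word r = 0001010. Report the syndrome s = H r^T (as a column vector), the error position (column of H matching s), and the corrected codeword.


s = (0, 1, 0)^T, error position = 2, corrected codeword c = 0101010

Compute s = H r^T mod 2 one row at a time:
  s_1 = 1 + 0 + 1 + 0 = 2 ≡ 0 (mod 2).
  s_2 = 0 + 0 + 1 + 0 = 1 ≡ 1 (mod 2).
  s_3 = 0 + 0 + 0 + 0 = 0 ≡ 0 (mod 2).
s = (0, 1, 0)^T — this equals column 2 of H (binary 010), so error is at position 2.
Correct: flip bit 2 of r = 0001010 to get c = 0101010.


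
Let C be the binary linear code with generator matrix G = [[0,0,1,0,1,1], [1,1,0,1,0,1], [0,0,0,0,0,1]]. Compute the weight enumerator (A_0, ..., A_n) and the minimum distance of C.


Weight distribution: A_0 = 1, A_1 = 1, A_2 = 1, A_3 = 2, A_4 = 1, A_5 = 1, A_6 = 1. Minimum distance d = 1.

Enumerate all 2^3 = 8 messages m ∈ F_2^3.
For each, compute codeword c = mG in F_2^6, then tally its weight.
  m = 000 → c = 000000, weight = 0.
  m = 100 → c = 001011, weight = 3.
  m = 010 → c = 110101, weight = 4.
  m = 110 → c = 111110, weight = 5.
  m = 001 → c = 000001, weight = 1.
  m = 101 → c = 001010, weight = 2.
  m = 011 → c = 110100, weight = 3.
  m = 111 → c = 111111, weight = 6.
Tally weights:
  weight 0: 1 codewords.
  weight 1: 1 codewords.
  weight 2: 1 codewords.
  weight 3: 2 codewords.
  weight 4: 1 codewords.
  weight 5: 1 codewords.
  weight 6: 1 codewords.
Minimum distance d = smallest w > 0 with A_w > 0 = 1.
Sanity: Σ A_w = 8 = 2^3 = 8 ✓.
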